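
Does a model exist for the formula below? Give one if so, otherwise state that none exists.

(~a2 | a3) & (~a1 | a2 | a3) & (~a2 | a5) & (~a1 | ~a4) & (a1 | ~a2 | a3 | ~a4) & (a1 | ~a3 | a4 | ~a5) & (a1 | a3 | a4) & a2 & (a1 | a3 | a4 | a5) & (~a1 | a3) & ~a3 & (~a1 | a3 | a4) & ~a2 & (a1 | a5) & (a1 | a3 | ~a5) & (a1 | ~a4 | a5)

The formula is unsatisfiable.

Case a2 = True:
  Clause (~a2) is falsified — contradiction.
Case a2 = False:
  Clause (a2) is falsified — contradiction.
Both cases fail, so the formula is unsatisfiable.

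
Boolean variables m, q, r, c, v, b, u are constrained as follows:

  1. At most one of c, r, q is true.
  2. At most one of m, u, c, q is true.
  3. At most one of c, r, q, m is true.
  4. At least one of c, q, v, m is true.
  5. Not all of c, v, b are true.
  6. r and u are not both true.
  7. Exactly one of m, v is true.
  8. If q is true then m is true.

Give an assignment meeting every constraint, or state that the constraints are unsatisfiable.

m = False, q = False, r = False, c = True, v = True, b = False, u = False

  (1) {c, r, q}: 1 true — at most one ✓
  (2) {m, u, c, q}: 1 true — at most one ✓
  (3) {c, r, q, m}: 1 true — at most one ✓
  (4) {c, q, v, m}: 2 true — at least one ✓
  (5) {c, v, b}: 2/3 true — not all ✓
  (6) r=F, u=F — not both ✓
  (7) {m, v}: 1 true — exactly one ✓
  (8) q=F ⇒ m: vacuous ✓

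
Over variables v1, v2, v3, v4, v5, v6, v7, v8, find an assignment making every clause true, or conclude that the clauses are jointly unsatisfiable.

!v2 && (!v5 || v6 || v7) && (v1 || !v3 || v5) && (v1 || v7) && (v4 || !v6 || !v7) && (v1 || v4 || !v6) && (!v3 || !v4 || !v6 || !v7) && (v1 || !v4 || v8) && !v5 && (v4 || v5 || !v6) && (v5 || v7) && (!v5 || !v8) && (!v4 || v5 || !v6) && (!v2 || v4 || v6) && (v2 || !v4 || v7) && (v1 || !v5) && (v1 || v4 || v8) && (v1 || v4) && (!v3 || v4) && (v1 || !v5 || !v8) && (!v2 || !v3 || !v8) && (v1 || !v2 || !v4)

v1 = True, v2 = False, v3 = False, v4 = False, v5 = False, v6 = False, v7 = True, v8 = False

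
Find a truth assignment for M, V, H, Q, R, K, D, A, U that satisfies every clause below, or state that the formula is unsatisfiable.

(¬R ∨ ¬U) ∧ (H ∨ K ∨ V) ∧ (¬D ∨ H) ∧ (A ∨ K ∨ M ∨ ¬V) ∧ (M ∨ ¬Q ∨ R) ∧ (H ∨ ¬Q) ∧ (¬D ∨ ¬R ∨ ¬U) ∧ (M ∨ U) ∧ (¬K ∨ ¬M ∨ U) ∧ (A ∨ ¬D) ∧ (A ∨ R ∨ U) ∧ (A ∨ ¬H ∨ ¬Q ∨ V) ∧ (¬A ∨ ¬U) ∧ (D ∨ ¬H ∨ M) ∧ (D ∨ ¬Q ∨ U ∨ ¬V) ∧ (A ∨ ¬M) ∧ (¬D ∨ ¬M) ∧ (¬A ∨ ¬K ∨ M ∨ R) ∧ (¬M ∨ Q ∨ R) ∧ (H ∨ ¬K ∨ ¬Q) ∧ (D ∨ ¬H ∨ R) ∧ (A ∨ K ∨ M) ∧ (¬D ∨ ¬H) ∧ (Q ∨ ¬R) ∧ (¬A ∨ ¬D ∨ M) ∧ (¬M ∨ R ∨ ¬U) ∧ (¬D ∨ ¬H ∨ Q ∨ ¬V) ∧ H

Unit clause (H) forces H = True.
In (¬D ∨ ¬H) only ¬D is left, so D = False.
In (D ∨ ¬H ∨ M) only M is left, so M = True.
In (A ∨ ¬M) only A is left, so A = True.
In (D ∨ ¬H ∨ R) only R is left, so R = True.
In (Q ∨ ¬R) only Q is left, so Q = True.
In (¬R ∨ ¬U) only ¬U is left, so U = False.
In (¬K ∨ ¬M ∨ U) only ¬K is left, so K = False.
In (D ∨ ¬Q ∨ U ∨ ¬V) only ¬V is left, so V = False.
All clauses satisfied.

M = True, V = False, H = True, Q = True, R = True, K = False, D = False, A = True, U = False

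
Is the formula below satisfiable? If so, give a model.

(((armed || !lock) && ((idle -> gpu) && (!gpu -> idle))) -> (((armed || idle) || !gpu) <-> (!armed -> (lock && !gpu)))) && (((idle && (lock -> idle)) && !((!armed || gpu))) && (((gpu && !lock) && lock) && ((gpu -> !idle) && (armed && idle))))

Case lock = True: the conjunct !lock is False.
Case lock = False: the conjunct lock is False.
Both cases fail — unsatisfiable.

UNSATISFIABLE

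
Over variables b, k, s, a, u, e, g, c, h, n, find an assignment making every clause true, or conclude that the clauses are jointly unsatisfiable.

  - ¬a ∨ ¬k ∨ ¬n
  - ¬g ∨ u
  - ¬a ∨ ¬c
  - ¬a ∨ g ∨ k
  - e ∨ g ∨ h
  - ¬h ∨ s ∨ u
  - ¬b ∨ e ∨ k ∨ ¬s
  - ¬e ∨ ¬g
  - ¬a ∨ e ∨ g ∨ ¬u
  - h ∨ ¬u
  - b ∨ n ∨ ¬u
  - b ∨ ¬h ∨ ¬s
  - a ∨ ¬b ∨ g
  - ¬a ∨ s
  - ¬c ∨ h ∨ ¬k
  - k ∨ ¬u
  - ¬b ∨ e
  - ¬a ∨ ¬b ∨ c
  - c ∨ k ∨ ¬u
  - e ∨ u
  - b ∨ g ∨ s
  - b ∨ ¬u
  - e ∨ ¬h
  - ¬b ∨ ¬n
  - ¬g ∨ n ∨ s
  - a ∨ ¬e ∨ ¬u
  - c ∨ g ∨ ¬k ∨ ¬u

Try b = True:
  (¬b ∨ e) forces e = True.
  (¬e ∨ ¬g) forces g = False.
  (a ∨ ¬b ∨ g) forces a = True.
  (¬a ∨ ¬c) forces c = False.
  clause (¬a ∨ ¬b ∨ c) is falsified — backtrack.
So b = False.
  then (b ∨ ¬u) forces u = False.
  then (¬g ∨ u) forces g = False.
  then (e ∨ u) forces e = True.
  then (b ∨ g ∨ s) forces s = True.
  then (b ∨ ¬h ∨ ¬s) forces h = False.
Set k = True.
  then (¬c ∨ h ∨ ¬k) forces c = False.
Set a = False.
Set n = True.
All clauses satisfied.

b = False, k = True, s = True, a = False, u = False, e = True, g = False, c = False, h = False, n = True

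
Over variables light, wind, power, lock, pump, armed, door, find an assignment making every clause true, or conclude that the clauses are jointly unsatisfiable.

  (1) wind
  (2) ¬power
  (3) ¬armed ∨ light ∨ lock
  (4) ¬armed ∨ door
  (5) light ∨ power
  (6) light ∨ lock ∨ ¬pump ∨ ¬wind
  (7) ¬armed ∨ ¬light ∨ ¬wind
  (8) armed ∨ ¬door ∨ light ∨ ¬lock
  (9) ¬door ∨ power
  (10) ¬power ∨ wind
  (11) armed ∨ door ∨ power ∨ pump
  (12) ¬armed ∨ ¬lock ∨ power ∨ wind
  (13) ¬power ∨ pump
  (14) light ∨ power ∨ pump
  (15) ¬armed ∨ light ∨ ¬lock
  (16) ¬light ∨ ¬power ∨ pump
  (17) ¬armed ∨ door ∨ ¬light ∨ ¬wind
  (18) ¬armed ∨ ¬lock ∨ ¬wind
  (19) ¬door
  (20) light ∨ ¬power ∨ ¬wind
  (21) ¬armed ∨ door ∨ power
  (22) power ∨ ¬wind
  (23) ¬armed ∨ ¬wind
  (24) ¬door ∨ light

The formula is unsatisfiable.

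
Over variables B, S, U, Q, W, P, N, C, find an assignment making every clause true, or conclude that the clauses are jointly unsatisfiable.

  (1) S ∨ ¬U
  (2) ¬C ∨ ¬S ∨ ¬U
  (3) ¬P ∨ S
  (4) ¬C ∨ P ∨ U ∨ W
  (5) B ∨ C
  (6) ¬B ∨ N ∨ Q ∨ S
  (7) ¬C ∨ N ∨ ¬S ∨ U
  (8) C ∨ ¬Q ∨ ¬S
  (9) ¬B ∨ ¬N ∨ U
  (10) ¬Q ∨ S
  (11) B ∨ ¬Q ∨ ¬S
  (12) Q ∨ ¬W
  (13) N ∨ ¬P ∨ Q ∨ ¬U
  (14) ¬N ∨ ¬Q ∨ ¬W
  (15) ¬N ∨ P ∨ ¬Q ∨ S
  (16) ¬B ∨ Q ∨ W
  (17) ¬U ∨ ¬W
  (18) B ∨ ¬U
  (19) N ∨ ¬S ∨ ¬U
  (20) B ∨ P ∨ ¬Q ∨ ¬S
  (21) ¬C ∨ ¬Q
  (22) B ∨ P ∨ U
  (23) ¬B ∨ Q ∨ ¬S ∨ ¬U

B = False, S = True, U = False, Q = False, W = False, P = True, N = True, C = True

Set B = False.
  then (B ∨ C) forces C = True.
  then (B ∨ ¬U) forces U = False.
  then (¬C ∨ ¬Q) forces Q = False.
  then (B ∨ P ∨ U) forces P = True.
  then (¬P ∨ S) forces S = True.
  then (¬C ∨ N ∨ ¬S ∨ U) forces N = True.
  then (Q ∨ ¬W) forces W = False.
All clauses satisfied.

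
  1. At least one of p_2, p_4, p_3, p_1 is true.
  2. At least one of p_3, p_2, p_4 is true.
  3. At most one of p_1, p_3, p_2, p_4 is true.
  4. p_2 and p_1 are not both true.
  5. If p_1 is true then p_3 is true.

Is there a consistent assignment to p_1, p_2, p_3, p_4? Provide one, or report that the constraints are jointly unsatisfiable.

p_1: False, p_2: False, p_3: True, p_4: False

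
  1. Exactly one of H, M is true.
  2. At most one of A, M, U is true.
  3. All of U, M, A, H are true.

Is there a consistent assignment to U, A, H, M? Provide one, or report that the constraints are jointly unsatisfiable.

Unsatisfiable

Case U = True:
  (2) with U=T forces A = False.
  Constraint (3) is violated (A=F) — contradiction.
Case U = False:
  Constraint (3) is violated (U=F) — contradiction.
Both cases fail — unsatisfiable.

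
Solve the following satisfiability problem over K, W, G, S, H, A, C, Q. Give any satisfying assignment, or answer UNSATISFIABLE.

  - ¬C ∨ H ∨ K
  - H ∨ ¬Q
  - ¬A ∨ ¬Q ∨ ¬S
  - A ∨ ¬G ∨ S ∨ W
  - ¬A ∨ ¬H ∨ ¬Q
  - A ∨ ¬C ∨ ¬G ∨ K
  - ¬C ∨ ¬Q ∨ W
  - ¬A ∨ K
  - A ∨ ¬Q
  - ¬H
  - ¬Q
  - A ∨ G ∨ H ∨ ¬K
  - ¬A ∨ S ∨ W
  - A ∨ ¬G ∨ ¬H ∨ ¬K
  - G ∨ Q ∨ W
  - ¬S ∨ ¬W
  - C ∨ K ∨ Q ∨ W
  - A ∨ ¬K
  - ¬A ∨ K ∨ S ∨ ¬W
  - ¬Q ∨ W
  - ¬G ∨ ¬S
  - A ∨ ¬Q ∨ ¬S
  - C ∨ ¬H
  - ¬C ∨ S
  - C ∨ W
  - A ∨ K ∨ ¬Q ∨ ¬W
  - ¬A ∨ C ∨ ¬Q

Unit clause (¬H) forces H = False.
Unit clause (¬Q) forces Q = False.
Set K = True.
  then (A ∨ ¬K) forces A = True.
Try W = False:
  (¬A ∨ S ∨ W) forces S = True.
  (G ∨ Q ∨ W) forces G = True.
  clause (¬G ∨ ¬S) is falsified — backtrack.
So W = True.
  then (¬S ∨ ¬W) forces S = False.
  then (¬C ∨ S) forces C = False.
Set G = True.
All clauses satisfied.

K = True; W = True; G = True; S = False; H = False; A = True; C = False; Q = False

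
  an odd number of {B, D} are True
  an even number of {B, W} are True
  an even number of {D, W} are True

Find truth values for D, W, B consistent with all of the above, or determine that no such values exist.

Adding constraints 1, 2, 3 mod 2: every variable appears an even number of times on the left, so the left side is 0.
But the right sides sum to 1 (mod 2). 0 ≠ 1 — the system is inconsistent.

Unsatisfiable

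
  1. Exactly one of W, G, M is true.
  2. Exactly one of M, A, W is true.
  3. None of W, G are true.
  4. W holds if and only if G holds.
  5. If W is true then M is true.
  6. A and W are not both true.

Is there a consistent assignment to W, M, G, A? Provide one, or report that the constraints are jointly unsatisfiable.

W=F, M=T, G=F, A=F

  (1) {W, G, M}: 1 true — exactly one ✓
  (2) {M, A, W}: 1 true — exactly one ✓
  (3) {W, G}: 0 true — none ✓
  (4) W=F, G=F — same ✓
  (5) W=F ⇒ M: vacuous ✓
  (6) A=F, W=F — not both ✓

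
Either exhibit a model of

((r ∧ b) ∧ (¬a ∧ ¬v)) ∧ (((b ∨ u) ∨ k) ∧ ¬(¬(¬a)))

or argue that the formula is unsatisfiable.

a = False, u = False, k = False, r = True, v = False, b = True

  (r ∧ b) ∧ (¬a ∧ ¬v) = True
    r ∧ b = True
    ¬a ∧ ¬v = True
      ¬a = True
      ¬v = True
  ((b ∨ u) ∨ k) ∧ ¬(¬(¬a)) = True
    (b ∨ u) ∨ k = True
      b ∨ u = True
    ¬(¬(¬a)) = True
      ¬(¬a) = False
        ¬a = True
Both conjuncts True, so the formula holds.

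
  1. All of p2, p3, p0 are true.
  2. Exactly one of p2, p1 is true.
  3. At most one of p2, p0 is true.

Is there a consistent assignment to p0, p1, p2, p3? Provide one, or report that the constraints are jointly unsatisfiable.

Unsatisfiable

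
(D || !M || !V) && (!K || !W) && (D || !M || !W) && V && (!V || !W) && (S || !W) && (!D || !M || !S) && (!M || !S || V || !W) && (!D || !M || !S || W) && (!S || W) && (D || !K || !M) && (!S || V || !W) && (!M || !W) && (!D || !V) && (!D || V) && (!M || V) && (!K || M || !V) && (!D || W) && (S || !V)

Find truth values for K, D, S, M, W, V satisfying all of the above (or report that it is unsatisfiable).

Case V = True:
  (!V || !W) forces W = False.
  (!S || W) forces S = False.
  Clause (S || !V) is falsified — contradiction.
Case V = False:
  Clause (V) is falsified — contradiction.
Both cases fail, so the formula is unsatisfiable.

No satisfying assignment exists.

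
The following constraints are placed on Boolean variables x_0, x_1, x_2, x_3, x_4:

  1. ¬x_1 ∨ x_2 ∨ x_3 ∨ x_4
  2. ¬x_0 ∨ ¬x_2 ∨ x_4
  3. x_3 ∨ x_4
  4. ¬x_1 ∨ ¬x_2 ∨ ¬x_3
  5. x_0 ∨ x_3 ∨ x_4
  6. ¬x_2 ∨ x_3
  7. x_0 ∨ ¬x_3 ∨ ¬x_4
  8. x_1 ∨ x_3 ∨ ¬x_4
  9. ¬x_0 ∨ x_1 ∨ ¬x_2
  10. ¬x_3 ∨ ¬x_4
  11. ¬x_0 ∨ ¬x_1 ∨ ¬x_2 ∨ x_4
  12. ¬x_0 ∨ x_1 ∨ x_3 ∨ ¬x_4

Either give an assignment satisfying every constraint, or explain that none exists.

x_0 = False, x_1 = False, x_2 = False, x_3 = True, x_4 = False

Set x_0 = False.
Set x_1 = False.
Set x_2 = False.
Set x_3 = True.
  then (x_0 ∨ ¬x_3 ∨ ¬x_4) forces x_4 = False.
All clauses satisfied.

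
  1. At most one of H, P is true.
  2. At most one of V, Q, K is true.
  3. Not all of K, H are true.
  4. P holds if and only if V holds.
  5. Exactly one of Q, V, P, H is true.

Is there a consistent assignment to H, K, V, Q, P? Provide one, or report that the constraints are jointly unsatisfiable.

H: False, K: False, V: False, Q: True, P: False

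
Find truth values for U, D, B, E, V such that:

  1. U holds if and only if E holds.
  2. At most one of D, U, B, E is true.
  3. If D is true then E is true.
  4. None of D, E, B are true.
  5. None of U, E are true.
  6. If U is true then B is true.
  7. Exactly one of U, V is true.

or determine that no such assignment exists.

U: False, D: False, B: False, E: False, V: True

  (1) U=F, E=F — same ✓
  (2) {D, U, B, E}: 0 true — at most one ✓
  (3) D=F ⇒ E: vacuous ✓
  (4) {D, E, B}: 0 true — none ✓
  (5) {U, E}: 0 true — none ✓
  (6) U=F ⇒ B: vacuous ✓
  (7) {U, V}: 1 true — exactly one ✓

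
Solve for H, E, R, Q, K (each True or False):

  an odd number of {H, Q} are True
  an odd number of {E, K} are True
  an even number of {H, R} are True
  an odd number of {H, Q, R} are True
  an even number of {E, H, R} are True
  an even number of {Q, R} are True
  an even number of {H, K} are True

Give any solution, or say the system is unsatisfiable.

No satisfying assignment exists.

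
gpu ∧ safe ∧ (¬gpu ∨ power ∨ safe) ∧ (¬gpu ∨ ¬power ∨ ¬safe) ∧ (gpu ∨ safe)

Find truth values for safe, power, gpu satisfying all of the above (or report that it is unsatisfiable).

Unit clause (gpu) forces gpu = True.
Unit clause (safe) forces safe = True.
In (¬gpu ∨ ¬power ∨ ¬safe) only ¬power is left, so power = False.
All clauses satisfied.

safe = True, power = False, gpu = True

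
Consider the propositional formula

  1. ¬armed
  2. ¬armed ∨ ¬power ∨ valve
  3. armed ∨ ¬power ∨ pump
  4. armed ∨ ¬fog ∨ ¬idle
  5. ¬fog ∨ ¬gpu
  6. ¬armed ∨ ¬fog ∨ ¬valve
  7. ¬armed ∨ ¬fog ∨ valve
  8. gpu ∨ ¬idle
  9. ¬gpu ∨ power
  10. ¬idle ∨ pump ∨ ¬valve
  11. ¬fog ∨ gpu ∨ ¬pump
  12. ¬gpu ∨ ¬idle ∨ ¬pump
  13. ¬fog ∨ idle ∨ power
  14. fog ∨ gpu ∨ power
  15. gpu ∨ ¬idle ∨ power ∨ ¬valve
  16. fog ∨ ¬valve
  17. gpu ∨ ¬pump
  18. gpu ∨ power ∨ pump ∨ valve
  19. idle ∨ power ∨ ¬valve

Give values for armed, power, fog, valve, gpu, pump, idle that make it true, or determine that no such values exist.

armed = False, power = True, fog = False, valve = False, gpu = True, pump = True, idle = False

Unit clause (¬armed) forces armed = False.
Try power = False:
  (¬gpu ∨ power) forces gpu = False.
  (gpu ∨ ¬idle) forces idle = False.
  (¬fog ∨ idle ∨ power) forces fog = False.
  clause (fog ∨ gpu ∨ power) is falsified — backtrack.
So power = True.
  then (armed ∨ ¬power ∨ pump) forces pump = True.
  then (gpu ∨ ¬pump) forces gpu = True.
  then (¬fog ∨ ¬gpu) forces fog = False.
  then (¬gpu ∨ ¬idle ∨ ¬pump) forces idle = False.
  then (fog ∨ ¬valve) forces valve = False.
All clauses satisfied.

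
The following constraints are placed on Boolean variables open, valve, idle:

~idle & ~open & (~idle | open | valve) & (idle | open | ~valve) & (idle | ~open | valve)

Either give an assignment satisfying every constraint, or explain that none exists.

Unit clause (~idle) forces idle = False.
Unit clause (~open) forces open = False.
In (idle | open | ~valve) only ~valve is left, so valve = False.
Check each clause:
  (~idle): ~idle holds.
  (~open): ~open holds.
  (~idle | open | valve): ~idle holds.
  (idle | open | ~valve): ~valve holds.
  (idle | ~open | valve): ~open holds.
All clauses satisfied.

open=F, valve=F, idle=F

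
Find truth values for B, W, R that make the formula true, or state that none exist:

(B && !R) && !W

B = True; W = False; R = False

  B && !R = True
    !R = True
  !W = True
Both conjuncts True, so the formula holds.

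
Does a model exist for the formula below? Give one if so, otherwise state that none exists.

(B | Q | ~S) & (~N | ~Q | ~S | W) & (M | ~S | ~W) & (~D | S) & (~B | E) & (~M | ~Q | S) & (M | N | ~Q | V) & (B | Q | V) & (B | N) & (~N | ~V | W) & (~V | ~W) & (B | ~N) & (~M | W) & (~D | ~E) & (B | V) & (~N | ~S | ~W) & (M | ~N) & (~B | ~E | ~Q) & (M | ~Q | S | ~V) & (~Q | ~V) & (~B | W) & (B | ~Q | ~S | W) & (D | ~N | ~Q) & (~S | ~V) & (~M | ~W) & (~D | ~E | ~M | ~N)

Try Q = True:
  (~Q | ~V) forces V = False.
  (B | V) forces B = True.
  (~B | E) forces E = True.
  clause (~B | ~E | ~Q) is falsified — backtrack.
So Q = False.
Set N = False.
  then (B | N) forces B = True.
  then (~B | W) forces W = True.
  then (~M | ~W) forces M = False.
  then (M | ~S | ~W) forces S = False.
  then (~D | S) forces D = False.
  then (~B | E) forces E = True.
  then (~V | ~W) forces V = False.
All clauses satisfied.

Q=F; N=F; B=T; V=F; S=F; D=F; W=T; M=F; E=T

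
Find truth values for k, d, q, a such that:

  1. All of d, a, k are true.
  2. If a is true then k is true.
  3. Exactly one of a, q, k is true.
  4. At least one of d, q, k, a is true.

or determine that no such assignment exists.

Case k = True:
  (1) forces d = True.
  (1) forces a = True.
  Constraint (3) is violated (a=T, k=T) — contradiction.
Case k = False:
  Constraint (1) is violated (k=F) — contradiction.
Both cases fail — unsatisfiable.

UNSATISFIABLE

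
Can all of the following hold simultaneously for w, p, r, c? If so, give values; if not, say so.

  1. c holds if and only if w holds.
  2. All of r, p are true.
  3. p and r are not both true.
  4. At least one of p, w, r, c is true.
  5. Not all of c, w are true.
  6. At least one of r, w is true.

Unsatisfiable — no assignment works.

Case p = True:
  (2) forces r = True.
  Constraint (3) is violated (p=T, r=T) — contradiction.
Case p = False:
  Constraint (2) is violated (p=F) — contradiction.
Both cases fail — unsatisfiable.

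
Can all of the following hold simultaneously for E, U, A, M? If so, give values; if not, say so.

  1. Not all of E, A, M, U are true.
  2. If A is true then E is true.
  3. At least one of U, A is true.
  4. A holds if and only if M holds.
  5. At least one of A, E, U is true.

E=T, U=T, A=F, M=F

  (1) {E, A, M, U}: 2/4 true — not all ✓
  (2) A=F ⇒ E: vacuous ✓
  (3) {U, A}: 1 true — at least one ✓
  (4) A=F, M=F — same ✓
  (5) {A, E, U}: 2 true — at least one ✓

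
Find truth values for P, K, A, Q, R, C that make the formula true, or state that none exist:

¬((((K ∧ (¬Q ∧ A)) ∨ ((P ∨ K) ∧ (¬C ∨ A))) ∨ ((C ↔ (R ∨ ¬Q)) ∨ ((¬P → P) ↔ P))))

Case P = True: the formula becomes ¬((((K ∧ (¬Q ∧ A)) ∨ (¬C ∨ A)) ∨ True)) = False.
Case P = False: the formula becomes ¬((((K ∧ (¬Q ∧ A)) ∨ (K ∧ (¬C ∨ A))) ∨ True)) = False.
Both cases fail — unsatisfiable.

Unsatisfiable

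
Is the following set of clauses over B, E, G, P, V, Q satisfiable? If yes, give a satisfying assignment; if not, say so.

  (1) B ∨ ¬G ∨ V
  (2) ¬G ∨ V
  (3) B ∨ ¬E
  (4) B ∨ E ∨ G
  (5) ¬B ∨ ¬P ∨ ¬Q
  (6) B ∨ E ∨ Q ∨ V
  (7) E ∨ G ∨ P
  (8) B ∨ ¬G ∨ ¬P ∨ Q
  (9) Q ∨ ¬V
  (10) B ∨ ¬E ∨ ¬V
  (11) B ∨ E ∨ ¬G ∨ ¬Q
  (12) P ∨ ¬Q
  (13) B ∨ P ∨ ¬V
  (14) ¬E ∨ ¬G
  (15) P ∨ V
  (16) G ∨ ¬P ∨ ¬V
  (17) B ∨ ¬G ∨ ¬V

B: True; E: True; G: False; P: True; V: False; Q: False

Set B = True.
Set E = True.
  then (¬E ∨ ¬G) forces G = False.
Try P = False:
  (P ∨ ¬Q) forces Q = False.
  (Q ∨ ¬V) forces V = False.
  clause (P ∨ V) is falsified — backtrack.
So P = True.
  then (¬B ∨ ¬P ∨ ¬Q) forces Q = False.
  then (Q ∨ ¬V) forces V = False.
All clauses satisfied.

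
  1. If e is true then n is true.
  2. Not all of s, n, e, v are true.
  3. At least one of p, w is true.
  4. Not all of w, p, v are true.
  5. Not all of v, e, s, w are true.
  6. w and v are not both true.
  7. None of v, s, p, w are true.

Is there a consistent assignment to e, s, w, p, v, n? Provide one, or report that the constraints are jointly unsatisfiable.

No satisfying assignment exists.

Case w = True:
  Constraint (7) is violated (w=T) — contradiction.
Case w = False:
  (3) with w=F forces p = True.
  Constraint (7) is violated (p=T) — contradiction.
Both cases fail — unsatisfiable.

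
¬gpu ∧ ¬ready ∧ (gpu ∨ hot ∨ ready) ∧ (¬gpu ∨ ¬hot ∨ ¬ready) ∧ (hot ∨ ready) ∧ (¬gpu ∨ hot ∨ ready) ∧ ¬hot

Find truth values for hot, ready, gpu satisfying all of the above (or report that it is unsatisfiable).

No satisfying assignment exists.

Case hot = True:
  Clause (¬hot) is falsified — contradiction.
Case hot = False:
  (¬gpu) forces gpu = False.
  (¬ready) forces ready = False.
  Clause (gpu ∨ hot ∨ ready) is falsified — contradiction.
Both cases fail, so the formula is unsatisfiable.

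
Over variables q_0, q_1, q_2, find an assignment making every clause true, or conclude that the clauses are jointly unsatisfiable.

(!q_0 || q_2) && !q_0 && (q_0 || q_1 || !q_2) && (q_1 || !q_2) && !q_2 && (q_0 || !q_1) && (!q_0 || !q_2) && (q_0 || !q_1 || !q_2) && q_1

Case q_1 = True:
  (!q_0) forces q_0 = False.
  Clause (q_0 || !q_1) is falsified — contradiction.
Case q_1 = False:
  Clause (q_1) is falsified — contradiction.
Both cases fail, so the formula is unsatisfiable.

The formula is unsatisfiable.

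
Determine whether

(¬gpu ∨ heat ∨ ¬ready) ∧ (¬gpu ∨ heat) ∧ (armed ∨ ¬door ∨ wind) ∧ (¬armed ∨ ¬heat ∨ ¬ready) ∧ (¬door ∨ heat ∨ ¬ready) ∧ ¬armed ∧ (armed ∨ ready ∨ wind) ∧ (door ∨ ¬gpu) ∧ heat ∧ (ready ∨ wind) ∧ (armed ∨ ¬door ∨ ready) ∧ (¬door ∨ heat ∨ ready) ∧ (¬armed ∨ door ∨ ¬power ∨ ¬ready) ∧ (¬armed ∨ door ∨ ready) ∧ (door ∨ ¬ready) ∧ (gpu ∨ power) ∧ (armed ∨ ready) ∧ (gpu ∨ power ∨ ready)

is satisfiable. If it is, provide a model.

Unit clause (¬armed) forces armed = False.
Unit clause (heat) forces heat = True.
In (armed ∨ ready) only ready is left, so ready = True.
In (door ∨ ¬ready) only door is left, so door = True.
In (armed ∨ ¬door ∨ wind) only wind is left, so wind = True.
Set gpu = True.
Set power = True.
All clauses satisfied.

door: True, gpu: True, heat: True, wind: True, armed: False, power: True, ready: True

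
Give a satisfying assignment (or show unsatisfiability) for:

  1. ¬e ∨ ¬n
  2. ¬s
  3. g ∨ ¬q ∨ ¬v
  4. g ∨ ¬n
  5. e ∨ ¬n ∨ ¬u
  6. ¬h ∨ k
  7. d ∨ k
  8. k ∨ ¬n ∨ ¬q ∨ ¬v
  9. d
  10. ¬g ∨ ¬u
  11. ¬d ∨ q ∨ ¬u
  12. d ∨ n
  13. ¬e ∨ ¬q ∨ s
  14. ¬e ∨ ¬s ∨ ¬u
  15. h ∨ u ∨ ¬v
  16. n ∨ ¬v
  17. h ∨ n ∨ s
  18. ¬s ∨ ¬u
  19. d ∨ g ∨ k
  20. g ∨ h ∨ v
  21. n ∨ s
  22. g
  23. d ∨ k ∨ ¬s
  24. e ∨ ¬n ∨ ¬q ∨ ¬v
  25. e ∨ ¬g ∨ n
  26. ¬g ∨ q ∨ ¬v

Unit clause (¬s) forces s = False.
Unit clause (d) forces d = True.
In (n ∨ s) only n is left, so n = True.
Unit clause (g) forces g = True.
In (¬e ∨ ¬n) only ¬e is left, so e = False.
In (e ∨ ¬n ∨ ¬u) only ¬u is left, so u = False.
Set q = True.
  then (e ∨ ¬n ∨ ¬q ∨ ¬v) forces v = False.
Set k = False.
  then (¬h ∨ k) forces h = False.
All clauses satisfied.

q = True, u = False, s = False, d = True, n = True, k = False, e = False, h = False, v = False, g = True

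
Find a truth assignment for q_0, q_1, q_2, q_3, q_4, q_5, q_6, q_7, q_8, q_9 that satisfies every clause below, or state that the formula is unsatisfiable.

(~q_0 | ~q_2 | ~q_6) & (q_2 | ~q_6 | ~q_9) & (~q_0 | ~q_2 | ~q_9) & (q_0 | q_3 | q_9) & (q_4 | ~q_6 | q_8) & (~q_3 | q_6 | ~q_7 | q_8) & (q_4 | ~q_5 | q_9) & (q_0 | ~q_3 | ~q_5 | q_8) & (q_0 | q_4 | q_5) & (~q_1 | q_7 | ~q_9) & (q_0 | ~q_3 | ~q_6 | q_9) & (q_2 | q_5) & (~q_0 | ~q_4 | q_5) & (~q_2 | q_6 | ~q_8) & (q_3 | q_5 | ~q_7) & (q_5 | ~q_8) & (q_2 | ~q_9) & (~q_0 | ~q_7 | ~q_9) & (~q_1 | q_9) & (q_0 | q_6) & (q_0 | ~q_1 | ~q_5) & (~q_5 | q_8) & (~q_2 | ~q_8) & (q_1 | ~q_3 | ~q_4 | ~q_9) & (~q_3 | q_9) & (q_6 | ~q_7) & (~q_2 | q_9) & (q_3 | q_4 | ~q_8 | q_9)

Set q_0 = True.
Try q_1 = True:
  (~q_1 | q_9) forces q_9 = True.
  (~q_0 | ~q_2 | ~q_9) forces q_2 = False.
  clause (q_2 | ~q_9) is falsified — backtrack.
So q_1 = False.
Set q_2 = False.
  then (q_2 | q_5) forces q_5 = True.
  then (q_2 | ~q_9) forces q_9 = False.
  then (~q_5 | q_8) forces q_8 = True.
  then (~q_3 | q_9) forces q_3 = False.
  then (q_3 | q_4 | ~q_8 | q_9) forces q_4 = True.
Set q_6 = True.
Set q_7 = False.
All clauses satisfied.

q_0: True, q_1: False, q_2: False, q_3: False, q_4: True, q_5: True, q_6: True, q_7: False, q_8: True, q_9: False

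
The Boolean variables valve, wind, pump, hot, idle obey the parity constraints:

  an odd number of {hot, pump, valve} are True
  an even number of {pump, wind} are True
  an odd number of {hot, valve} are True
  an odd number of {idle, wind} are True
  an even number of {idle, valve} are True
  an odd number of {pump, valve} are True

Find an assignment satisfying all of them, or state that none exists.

valve=T, wind=F, pump=F, hot=F, idle=T

{hot, pump, valve}: 1 true → odd ✓
{pump, wind}: 0 true → even ✓
{hot, valve}: 1 true → odd ✓
{idle, wind}: 1 true → odd ✓
{idle, valve}: 2 true → even ✓
{pump, valve}: 1 true → odd ✓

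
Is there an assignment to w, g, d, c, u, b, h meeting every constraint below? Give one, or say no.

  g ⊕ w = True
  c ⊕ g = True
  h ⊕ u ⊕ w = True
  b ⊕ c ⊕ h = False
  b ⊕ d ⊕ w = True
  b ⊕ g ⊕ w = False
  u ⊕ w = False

w = False, g = True, d = False, c = False, u = False, b = True, h = True

g ⊕ w = T ⊕ F = True ✓
c ⊕ g = F ⊕ T = True ✓
h ⊕ u ⊕ w = T ⊕ F ⊕ F = True ✓
b ⊕ c ⊕ h = T ⊕ F ⊕ T = False ✓
b ⊕ d ⊕ w = T ⊕ F ⊕ F = True ✓
b ⊕ g ⊕ w = T ⊕ T ⊕ F = False ✓
u ⊕ w = F ⊕ F = False ✓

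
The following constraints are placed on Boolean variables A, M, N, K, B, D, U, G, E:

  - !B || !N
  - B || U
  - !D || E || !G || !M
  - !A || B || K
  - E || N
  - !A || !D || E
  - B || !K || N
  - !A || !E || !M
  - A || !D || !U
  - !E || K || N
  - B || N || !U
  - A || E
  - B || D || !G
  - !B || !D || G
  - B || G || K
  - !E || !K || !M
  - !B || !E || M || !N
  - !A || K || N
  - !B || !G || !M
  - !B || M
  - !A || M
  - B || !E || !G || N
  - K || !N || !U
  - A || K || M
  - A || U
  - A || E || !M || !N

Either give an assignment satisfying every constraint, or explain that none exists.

Set A = False.
  then (A || E) forces E = True.
  then (A || U) forces U = True.
  then (A || !D || !U) forces D = False.
Try M = True:
  (!E || !K || !M) forces K = False.
  (!E || K || N) forces N = True.
  clause (K || !N || !U) is falsified — backtrack.
So M = False.
  then (!B || M) forces B = False.
  then (A || K || M) forces K = True.
  then (B || !K || N) forces N = True.
  then (B || D || !G) forces G = False.
All clauses satisfied.

A = False, M = False, N = True, K = True, B = False, D = False, U = True, G = False, E = True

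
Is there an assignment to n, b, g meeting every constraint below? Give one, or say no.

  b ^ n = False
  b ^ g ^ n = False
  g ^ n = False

n=F, b=F, g=F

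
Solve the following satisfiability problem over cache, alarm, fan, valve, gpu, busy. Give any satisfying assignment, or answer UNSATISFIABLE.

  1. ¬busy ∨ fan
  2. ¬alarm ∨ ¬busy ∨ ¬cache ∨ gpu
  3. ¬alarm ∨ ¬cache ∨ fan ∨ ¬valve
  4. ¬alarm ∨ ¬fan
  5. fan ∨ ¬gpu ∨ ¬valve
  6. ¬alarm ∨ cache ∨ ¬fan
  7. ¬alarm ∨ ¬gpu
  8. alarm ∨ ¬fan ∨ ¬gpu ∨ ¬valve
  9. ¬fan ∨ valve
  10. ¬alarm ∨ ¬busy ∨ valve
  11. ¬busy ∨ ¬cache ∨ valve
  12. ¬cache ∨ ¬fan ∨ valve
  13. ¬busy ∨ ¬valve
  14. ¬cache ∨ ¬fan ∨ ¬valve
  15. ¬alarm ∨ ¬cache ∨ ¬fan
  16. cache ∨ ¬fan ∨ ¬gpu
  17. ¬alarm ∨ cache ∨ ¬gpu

Set cache = False.
Set alarm = False.
Set fan = False.
  then (¬busy ∨ fan) forces busy = False.
Set valve = True.
  then (fan ∨ ¬gpu ∨ ¬valve) forces gpu = False.
All clauses satisfied.

cache = False, alarm = False, fan = False, valve = True, gpu = False, busy = False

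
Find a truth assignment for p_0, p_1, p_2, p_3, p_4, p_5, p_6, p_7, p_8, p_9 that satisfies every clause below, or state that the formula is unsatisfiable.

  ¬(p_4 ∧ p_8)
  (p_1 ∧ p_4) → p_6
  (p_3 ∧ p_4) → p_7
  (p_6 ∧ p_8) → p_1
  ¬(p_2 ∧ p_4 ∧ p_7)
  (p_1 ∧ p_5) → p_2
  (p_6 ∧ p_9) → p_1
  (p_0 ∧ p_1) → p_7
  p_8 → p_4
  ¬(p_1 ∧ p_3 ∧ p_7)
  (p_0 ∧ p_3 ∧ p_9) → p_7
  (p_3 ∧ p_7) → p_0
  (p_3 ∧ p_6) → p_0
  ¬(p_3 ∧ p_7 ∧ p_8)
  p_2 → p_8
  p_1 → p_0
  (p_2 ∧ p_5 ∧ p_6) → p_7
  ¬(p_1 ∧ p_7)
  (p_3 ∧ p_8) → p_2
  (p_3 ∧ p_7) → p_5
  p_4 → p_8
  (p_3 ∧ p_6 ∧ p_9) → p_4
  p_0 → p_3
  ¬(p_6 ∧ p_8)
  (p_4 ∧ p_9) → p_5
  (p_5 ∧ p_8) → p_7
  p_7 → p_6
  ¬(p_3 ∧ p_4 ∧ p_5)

p_0 = False, p_1 = False, p_2 = False, p_3 = False, p_4 = False, p_5 = False, p_6 = True, p_7 = True, p_8 = False, p_9 = False

Set p_0 = False.
  then (p_0 ∨ ¬p_1) forces p_1 = False.
Set p_2 = False.
Set p_3 = False.
Set p_4 = False.
  then (p_4 ∨ ¬p_8) forces p_8 = False.
Set p_5 = False.
Set p_6 = True.
  then (p_1 ∨ ¬p_6 ∨ ¬p_9) forces p_9 = False.
Set p_7 = True.
All clauses satisfied.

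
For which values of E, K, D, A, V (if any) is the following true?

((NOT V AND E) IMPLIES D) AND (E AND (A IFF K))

E=T, K=T, D=T, A=T, V=F

  (NOT V AND E) IMPLIES D = True
    NOT V AND E = True
      NOT V = True
  E AND (A IFF K) = True
    A IFF K = True
Both conjuncts True, so the formula holds.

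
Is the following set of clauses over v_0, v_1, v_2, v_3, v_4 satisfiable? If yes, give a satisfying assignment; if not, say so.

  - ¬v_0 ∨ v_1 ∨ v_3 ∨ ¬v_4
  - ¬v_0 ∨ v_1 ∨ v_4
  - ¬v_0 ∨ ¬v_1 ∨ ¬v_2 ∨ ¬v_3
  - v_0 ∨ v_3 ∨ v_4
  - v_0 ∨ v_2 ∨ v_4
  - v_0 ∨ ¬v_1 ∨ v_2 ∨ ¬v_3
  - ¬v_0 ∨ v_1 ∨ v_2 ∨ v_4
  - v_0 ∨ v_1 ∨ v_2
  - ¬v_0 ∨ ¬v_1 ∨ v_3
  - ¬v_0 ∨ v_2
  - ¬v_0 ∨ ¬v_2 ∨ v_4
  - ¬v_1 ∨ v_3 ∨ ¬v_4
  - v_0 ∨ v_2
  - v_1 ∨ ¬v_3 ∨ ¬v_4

v_0=F, v_1=T, v_2=T, v_3=T, v_4=F

Set v_0 = False.
  then (v_0 ∨ v_2) forces v_2 = True.
Set v_1 = True.
Try v_3 = False:
  (v_0 ∨ v_3 ∨ v_4) forces v_4 = True.
  clause (¬v_1 ∨ v_3 ∨ ¬v_4) is falsified — backtrack.
So v_3 = True.
Set v_4 = False.
All clauses satisfied.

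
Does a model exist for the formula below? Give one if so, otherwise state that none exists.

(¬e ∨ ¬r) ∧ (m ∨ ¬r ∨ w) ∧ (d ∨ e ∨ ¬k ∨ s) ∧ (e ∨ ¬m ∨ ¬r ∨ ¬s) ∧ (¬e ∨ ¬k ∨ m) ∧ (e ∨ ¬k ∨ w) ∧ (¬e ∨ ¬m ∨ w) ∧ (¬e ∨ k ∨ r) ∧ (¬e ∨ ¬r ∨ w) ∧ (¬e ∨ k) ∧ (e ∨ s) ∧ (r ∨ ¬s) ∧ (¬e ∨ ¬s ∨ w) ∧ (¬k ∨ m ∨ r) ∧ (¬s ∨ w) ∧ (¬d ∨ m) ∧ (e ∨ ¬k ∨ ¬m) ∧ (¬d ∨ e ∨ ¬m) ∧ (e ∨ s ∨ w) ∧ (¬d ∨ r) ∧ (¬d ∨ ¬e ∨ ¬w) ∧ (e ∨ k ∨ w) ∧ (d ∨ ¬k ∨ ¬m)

s = True, r = True, d = False, m = False, k = False, w = True, e = False

Set s = True.
  then (r ∨ ¬s) forces r = True.
  then (¬s ∨ w) forces w = True.
  then (¬e ∨ ¬r) forces e = False.
  then (e ∨ ¬m ∨ ¬r ∨ ¬s) forces m = False.
  then (¬d ∨ m) forces d = False.
Set k = False.
All clauses satisfied.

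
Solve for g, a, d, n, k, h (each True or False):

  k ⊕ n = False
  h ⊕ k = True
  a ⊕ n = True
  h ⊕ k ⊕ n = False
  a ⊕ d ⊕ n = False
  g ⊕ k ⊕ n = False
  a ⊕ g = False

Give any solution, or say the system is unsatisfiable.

g = False, a = False, d = True, n = True, k = True, h = False

k ⊕ n = T ⊕ T = False ✓
h ⊕ k = F ⊕ T = True ✓
a ⊕ n = F ⊕ T = True ✓
h ⊕ k ⊕ n = F ⊕ T ⊕ T = False ✓
a ⊕ d ⊕ n = F ⊕ T ⊕ T = False ✓
g ⊕ k ⊕ n = F ⊕ T ⊕ T = False ✓
a ⊕ g = F ⊕ F = False ✓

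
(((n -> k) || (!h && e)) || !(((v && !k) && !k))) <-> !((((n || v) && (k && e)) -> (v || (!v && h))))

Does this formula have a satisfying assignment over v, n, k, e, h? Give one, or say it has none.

v=F, n=T, k=T, e=T, h=F

  (((n -> k) || (!h && e)) || !(((v && !k) && !k))) <-> !((((n || v) && (k && e)) -> (v || (!v && h)))) = True
    ((n -> k) || (!h && e)) || !(((v && !k) && !k)) = True
      (n -> k) || (!h && e) = True
        n -> k = True
        !h && e = True
          !h = True
      !(((v && !k) && !k)) = True
        (v && !k) && !k = False
          v && !k = False
            !k = False
          !k = False
    !((((n || v) && (k && e)) -> (v || (!v && h)))) = True
      ((n || v) && (k && e)) -> (v || (!v && h)) = False
        (n || v) && (k && e) = True
          n || v = True
          k && e = True
        v || (!v && h) = False
          !v && h = False
            !v = True
The formula evaluates to True.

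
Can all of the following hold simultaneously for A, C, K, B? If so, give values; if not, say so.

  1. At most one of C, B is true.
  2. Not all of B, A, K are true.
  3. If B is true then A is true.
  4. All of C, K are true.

A=T; C=T; K=T; B=F

  (1) {C, B}: 1 true — at most one ✓
  (2) {B, A, K}: 2/3 true — not all ✓
  (3) B=F ⇒ A: vacuous ✓
  (4) {C, K}: all 2 true ✓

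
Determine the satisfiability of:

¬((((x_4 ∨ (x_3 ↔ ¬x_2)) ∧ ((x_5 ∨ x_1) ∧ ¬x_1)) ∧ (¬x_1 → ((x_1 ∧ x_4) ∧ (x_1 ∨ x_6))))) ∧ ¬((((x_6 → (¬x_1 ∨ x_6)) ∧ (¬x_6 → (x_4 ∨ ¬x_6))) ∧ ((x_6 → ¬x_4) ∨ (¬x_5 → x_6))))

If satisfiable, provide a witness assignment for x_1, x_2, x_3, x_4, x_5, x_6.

The conjunct ¬((((x_6 → (¬x_1 ∨ x_6)) ∧ (¬x_6 → (x_4 ∨ ¬x_6))) ∧ ((x_6 → ¬x_4) ∨ (¬x_5 → x_6)))) is unsatisfiable on its own:
  x_6 = True: this becomes ¬((True ∧ True)) = False.
  x_6 = False: this becomes ¬((True ∧ True)) = False.
So the whole conjunction is unsatisfiable.

The formula is unsatisfiable.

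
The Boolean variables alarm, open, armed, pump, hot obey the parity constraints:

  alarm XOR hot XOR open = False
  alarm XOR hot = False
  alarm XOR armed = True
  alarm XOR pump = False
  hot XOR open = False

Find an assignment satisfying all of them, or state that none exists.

alarm = False, open = False, armed = True, pump = False, hot = False

alarm XOR hot XOR open = F XOR F XOR F = False ✓
alarm XOR hot = F XOR F = False ✓
alarm XOR armed = F XOR T = True ✓
alarm XOR pump = F XOR F = False ✓
hot XOR open = F XOR F = False ✓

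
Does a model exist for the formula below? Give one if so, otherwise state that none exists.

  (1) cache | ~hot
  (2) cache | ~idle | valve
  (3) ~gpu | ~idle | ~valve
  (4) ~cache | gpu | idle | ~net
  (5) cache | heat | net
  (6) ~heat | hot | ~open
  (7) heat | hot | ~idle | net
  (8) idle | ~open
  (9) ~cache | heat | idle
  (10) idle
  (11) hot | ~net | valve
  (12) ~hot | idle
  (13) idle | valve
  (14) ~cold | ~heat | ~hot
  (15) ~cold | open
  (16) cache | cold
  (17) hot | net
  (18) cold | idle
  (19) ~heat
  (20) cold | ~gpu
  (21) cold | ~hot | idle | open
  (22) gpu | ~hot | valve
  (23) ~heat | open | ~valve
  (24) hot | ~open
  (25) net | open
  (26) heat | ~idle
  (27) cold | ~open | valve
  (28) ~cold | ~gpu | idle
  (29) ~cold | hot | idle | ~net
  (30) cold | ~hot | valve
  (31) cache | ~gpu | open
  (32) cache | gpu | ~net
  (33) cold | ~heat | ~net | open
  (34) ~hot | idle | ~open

Case heat = True:
  Clause (~heat) is falsified — contradiction.
Case heat = False:
  (idle) forces idle = True.
  Clause (heat | ~idle) is falsified — contradiction.
Both cases fail, so the formula is unsatisfiable.

Unsatisfiable — no assignment works.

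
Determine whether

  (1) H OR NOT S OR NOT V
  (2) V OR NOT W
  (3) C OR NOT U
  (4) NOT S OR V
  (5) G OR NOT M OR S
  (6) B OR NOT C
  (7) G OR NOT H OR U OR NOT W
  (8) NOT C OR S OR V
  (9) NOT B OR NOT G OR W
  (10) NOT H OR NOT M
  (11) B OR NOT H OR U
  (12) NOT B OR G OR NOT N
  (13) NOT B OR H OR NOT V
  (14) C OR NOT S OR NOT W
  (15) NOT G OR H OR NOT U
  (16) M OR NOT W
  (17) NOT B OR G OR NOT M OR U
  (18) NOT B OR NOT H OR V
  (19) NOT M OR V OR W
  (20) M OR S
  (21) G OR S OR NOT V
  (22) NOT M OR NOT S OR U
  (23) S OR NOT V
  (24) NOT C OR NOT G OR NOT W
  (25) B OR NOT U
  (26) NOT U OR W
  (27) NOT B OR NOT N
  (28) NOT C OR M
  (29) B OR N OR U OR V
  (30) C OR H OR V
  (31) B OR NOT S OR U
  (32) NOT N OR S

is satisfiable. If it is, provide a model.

Try W = True:
  (V OR NOT W) forces V = True.
  (M OR NOT W) forces M = True.
  (NOT H OR NOT M) forces H = False.
  (H OR NOT S OR NOT V) forces S = False.
  clause (S OR NOT V) is falsified — backtrack.
So W = False.
  then (NOT U OR W) forces U = False.
Set H = True.
  then (NOT H OR NOT M) forces M = False.
  then (B OR NOT H OR U) forces B = True.
  then (NOT B OR NOT H OR V) forces V = True.
  then (M OR S) forces S = True.
  then (NOT B OR NOT N) forces N = False.
  then (NOT C OR M) forces C = False.
  then (NOT B OR NOT G OR W) forces G = False.
All clauses satisfied.

W=F, H=T, N=F, B=T, M=F, V=T, S=T, C=F, U=F, G=F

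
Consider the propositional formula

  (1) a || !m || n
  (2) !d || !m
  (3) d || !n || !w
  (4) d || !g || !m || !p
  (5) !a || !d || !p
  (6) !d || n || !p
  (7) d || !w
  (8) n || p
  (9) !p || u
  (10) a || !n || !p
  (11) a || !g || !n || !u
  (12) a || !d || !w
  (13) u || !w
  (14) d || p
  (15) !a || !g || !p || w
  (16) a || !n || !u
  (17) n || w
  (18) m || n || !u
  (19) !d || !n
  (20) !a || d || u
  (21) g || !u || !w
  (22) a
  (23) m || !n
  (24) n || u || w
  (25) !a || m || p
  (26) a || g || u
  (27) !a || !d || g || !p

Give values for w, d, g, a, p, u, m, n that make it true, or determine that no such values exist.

Unit clause (a) forces a = True.
Try w = True:
  (d || !w) forces d = True.
  (!d || !m) forces m = False.
  (!a || !d || !p) forces p = False.
  clause (!a || m || p) is falsified — backtrack.
So w = False.
  then (n || w) forces n = True.
  then (!d || !n) forces d = False.
  then (!a || d || u) forces u = True.
  then (m || !n) forces m = True.
  then (d || p) forces p = True.
  then (!a || !g || !p || w) forces g = False.
All clauses satisfied.

w: False; d: False; g: False; a: True; p: True; u: True; m: True; n: True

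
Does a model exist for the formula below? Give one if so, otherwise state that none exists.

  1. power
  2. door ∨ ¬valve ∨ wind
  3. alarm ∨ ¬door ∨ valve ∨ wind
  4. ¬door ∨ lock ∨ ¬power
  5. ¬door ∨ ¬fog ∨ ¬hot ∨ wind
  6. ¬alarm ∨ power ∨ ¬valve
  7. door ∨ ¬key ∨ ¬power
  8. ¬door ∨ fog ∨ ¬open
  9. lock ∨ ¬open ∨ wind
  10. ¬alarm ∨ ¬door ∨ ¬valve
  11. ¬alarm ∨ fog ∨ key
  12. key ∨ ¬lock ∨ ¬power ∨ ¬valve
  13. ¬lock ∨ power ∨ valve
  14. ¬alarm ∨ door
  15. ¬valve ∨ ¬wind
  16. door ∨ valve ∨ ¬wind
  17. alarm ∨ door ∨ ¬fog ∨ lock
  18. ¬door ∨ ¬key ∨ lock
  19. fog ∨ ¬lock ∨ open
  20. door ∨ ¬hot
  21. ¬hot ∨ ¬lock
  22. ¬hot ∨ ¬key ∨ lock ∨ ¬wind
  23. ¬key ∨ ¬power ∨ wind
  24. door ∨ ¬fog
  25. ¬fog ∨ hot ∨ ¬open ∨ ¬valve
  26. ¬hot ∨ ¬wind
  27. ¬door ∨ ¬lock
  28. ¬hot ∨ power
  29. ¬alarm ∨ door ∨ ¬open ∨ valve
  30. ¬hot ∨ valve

wind=F; valve=F; open=F; door=F; lock=F; alarm=F; fog=F; key=F; power=T; hot=F

Unit clause (power) forces power = True.
Set wind = False.
  then (¬key ∨ ¬power ∨ wind) forces key = False.
Try valve = True:
  (door ∨ ¬valve ∨ wind) forces door = True.
  (¬door ∨ lock ∨ ¬power) forces lock = True.
  clause (key ∨ ¬lock ∨ ¬power ∨ ¬valve) is falsified — backtrack.
So valve = False.
  then (¬hot ∨ valve) forces hot = False.
Set open = False.
Set door = False.
  then (¬alarm ∨ door) forces alarm = False.
  then (door ∨ ¬fog) forces fog = False.
  then (fog ∨ ¬lock ∨ open) forces lock = False.
All clauses satisfied.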